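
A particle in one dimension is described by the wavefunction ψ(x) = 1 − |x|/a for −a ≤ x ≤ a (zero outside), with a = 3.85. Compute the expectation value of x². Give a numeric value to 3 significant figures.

1.48

⟨x²⟩ = ∫ x²·|ψ|² dx / ∫|ψ|² dx (integrals over the domain).
ψ is even, so ∫ over [−a, a] = 2∫₀ᵃ with ψ = 1 − x/a there: ∫₀ᵃ (1 − x/a)² dx = a/3, ∫₀ᵃ x²(1 − x/a)² dx = a³/30, ∫₀ᵃ x⁴(1 − x/a)² dx = a⁵/105.
State is unnormalized: ∫|ψ|² dx = 2.5667, and ∫ψ*·x²·ψ dx = 3.8044, so ⟨x²⟩ = 3.8044 / 2.5667.
⟨x²⟩ = 1.4823.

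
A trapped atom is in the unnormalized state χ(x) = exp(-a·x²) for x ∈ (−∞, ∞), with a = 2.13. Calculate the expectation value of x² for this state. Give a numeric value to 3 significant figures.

⟨x²⟩ = ∫ x²·|χ|² dx / ∫|χ|² dx (integrals over the domain).
Gaussian moments: ∫x^(2j)·e^(−2ax²) dx = (2j−1)!!/(4a)^j · √(π/(2a)), odd powers integrate to 0; here √(π/(2a)) = 0.85876.
State is unnormalized: ∫|χ|² dx = 0.85876, and ∫χ*·x²·χ dx = 0.10079, so ⟨x²⟩ = 0.10079 / 0.85876.
⟨x²⟩ = 0.11737.

0.117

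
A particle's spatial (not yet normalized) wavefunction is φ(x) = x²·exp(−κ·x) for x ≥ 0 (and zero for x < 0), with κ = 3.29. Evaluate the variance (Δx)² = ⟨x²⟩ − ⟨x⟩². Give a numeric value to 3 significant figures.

Compute ⟨x⟩ and ⟨x²⟩ separately, then (Δx)² = ⟨x²⟩ − ⟨x⟩².
Every integrand reduces to terms xʲ·e^(−2κx) on [0, ∞); use ∫₀^∞ xʲ·e^(−2κx) dx = j!/(2κ)^(j+1).
Normalization: ∫|φ|² dx = 0.0019457.
⟨x⟩ = 0.75988 and ⟨x²⟩ = 0.69290.
(Δx)² = 0.69290 − (0.75988)² = 0.11548.

0.115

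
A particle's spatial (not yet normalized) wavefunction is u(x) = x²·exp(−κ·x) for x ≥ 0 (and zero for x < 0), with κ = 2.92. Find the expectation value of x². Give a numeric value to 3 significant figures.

0.880

⟨x²⟩ = ∫ x²·|u|² dx / ∫|u|² dx (integrals over the domain).
Every integrand reduces to terms xʲ·e^(−2κx) on [0, ∞); use ∫₀^∞ xʲ·e^(−2κx) dx = j!/(2κ)^(j+1).
State is unnormalized: ∫|u|² dx = 0.0035330, and ∫u*·x²·u dx = 0.0031077, so ⟨x²⟩ = 0.0031077 / 0.0035330.
⟨x²⟩ = 0.87962.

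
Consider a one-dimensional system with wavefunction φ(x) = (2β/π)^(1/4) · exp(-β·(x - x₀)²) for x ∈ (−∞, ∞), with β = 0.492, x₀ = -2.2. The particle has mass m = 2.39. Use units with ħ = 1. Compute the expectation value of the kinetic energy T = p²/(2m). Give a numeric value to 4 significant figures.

T = −(ħ²/2m) d²/dx², so ⟨T⟩ = −(ħ²/2m) ∫ φ*·φ'' dx; with m = 2.39.
Gaussian moments (u = x − x₀): ∫u^(2j)·e^(−2βu²) du = (2j−1)!!/(4β)^j · √(π/(2β)), odd powers integrate to 0; here √(π/(2β)) = 1.7868. Derivatives: d/dx e^(−βu²) = −2βu·e^(−βu²), d²/dx² e^(−βu²) = (4β²u² − 2β)·e^(−βu²).
⟨T⟩ = 0.10293.

0.1029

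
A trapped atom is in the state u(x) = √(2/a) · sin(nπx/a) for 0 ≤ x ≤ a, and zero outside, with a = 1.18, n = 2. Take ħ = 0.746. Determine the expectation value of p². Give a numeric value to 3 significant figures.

p² u = −ħ² d²u/dx²; ⟨p²⟩ = −ħ² ∫ u*·u'' dx.
d/dx sin(nπx/a) = (nπ/a)·cos(nπx/a) and d²/dx² sin(nπx/a) = −(nπ/a)²·sin(nπx/a); on 0 ≤ x ≤ a, ∫sin²(nπx/a) dx = a/2 and ∫sin(nπx/a)·cos(nπx/a) dx = 0.
⟨p²⟩ = 15.779.

15.8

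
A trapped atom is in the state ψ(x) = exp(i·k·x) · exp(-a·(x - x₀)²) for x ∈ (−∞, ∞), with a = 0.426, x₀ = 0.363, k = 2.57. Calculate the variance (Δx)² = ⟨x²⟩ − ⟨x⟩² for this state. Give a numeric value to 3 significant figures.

0.587

Compute ⟨x⟩ and ⟨x²⟩ separately, then (Δx)² = ⟨x²⟩ − ⟨x⟩².
Gaussian moments (u = x − x₀): ∫u^(2j)·e^(−2au²) du = (2j−1)!!/(4a)^j · √(π/(2a)), odd powers integrate to 0; here √(π/(2a)) = 1.9202.
Normalization: ∫|ψ|² dx = 1.9202.
⟨x⟩ = 0.36300 and ⟨x²⟩ = 0.71862.
(Δx)² = 0.71862 − (0.36300)² = 0.58685.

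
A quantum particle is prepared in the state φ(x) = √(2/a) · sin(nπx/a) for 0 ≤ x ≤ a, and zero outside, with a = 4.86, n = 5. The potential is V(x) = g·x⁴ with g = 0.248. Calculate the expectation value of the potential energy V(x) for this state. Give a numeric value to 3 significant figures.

27.1

⟨V⟩ = ∫ V(x)·|φ|² dx.
With sin²θ = (1 − cos2θ)/2 on 0 ≤ x ≤ a: ∫sin²(nπx/a) dx = a/2, ∫x·sin²(nπx/a) dx = a²/4, ∫x²·sin²(nπx/a) dx = a³·(1/6 − 1/(4n²π²)); higher powers xᵏ the same way, integrating xᵏ·cos(2nπx/a) by parts.
⟨V⟩ = 27.114.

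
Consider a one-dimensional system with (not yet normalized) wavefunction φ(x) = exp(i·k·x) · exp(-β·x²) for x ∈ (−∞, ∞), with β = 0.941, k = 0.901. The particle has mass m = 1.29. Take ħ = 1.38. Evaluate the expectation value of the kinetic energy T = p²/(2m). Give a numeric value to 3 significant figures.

T = −(ħ²/2m) d²/dx², so ⟨T⟩ = −(ħ²/2m) ∫ φ*·φ'' dx / ∫|φ|² dx; with m = 1.29.
Gaussian moments: ∫x^(2j)·e^(−2βx²) dx = (2j−1)!!/(4β)^j · √(π/(2β)), odd powers integrate to 0; here √(π/(2β)) = 1.2920. Derivatives: φ′ = (ik − 2βx)·φ, φ″ = ((ik − 2βx)² − 2β)·φ; the odd-in-x pieces drop out.
State is unnormalized: ∫|φ|² dx = 1.2920, and ∫φ*·(−ħ²/2m · φ'') dx = 1.6716, so ⟨T⟩ = 1.6716 / 1.2920.
⟨T⟩ = 1.2938.

1.29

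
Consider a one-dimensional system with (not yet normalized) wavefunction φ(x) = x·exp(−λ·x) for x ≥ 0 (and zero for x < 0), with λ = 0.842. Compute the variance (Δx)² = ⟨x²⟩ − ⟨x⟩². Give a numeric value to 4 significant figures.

1.058

Compute ⟨x⟩ and ⟨x²⟩ separately, then (Δx)² = ⟨x²⟩ − ⟨x⟩².
Every integrand reduces to terms xʲ·e^(−2λx) on [0, ∞); use ∫₀^∞ xʲ·e^(−2λx) dx = j!/(2λ)^(j+1).
Normalization: ∫|φ|² dx = 0.41880.
⟨x⟩ = 1.7815 and ⟨x²⟩ = 4.2315.
(Δx)² = 4.2315 − (1.7815)² = 1.0579.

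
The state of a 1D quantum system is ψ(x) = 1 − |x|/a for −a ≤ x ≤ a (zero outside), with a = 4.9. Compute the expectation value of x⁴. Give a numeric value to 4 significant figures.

⟨x⁴⟩ = ∫ x⁴·|ψ|² dx / ∫|ψ|² dx (integrals over the domain).
ψ is even, so ∫ over [−a, a] = 2∫₀ᵃ with ψ = 1 − x/a there: ∫₀ᵃ (1 − x/a)² dx = a/3, ∫₀ᵃ x²(1 − x/a)² dx = a³/30, ∫₀ᵃ x⁴(1 − x/a)² dx = a⁵/105.
State is unnormalized: ∫|ψ|² dx = 3.2667, and ∫ψ*·x⁴·ψ dx = 53.805, so ⟨x⁴⟩ = 53.805 / 3.2667.
⟨x⁴⟩ = 16.471.

16.47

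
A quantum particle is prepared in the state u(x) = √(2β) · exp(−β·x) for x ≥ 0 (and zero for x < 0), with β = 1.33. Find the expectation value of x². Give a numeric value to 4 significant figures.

0.2827

⟨x²⟩ = ∫ x²·|u|² dx (integrals over the domain).
Every integrand reduces to terms xʲ·e^(−2βx) on [0, ∞); use ∫₀^∞ xʲ·e^(−2βx) dx = j!/(2β)^(j+1).
⟨x²⟩ = 0.28266.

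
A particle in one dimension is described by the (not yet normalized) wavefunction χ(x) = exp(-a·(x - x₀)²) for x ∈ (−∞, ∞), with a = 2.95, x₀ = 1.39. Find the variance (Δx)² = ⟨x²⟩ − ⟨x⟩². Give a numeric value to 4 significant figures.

0.08475

Compute ⟨x⟩ and ⟨x²⟩ separately, then (Δx)² = ⟨x²⟩ − ⟨x⟩².
Gaussian moments (u = x − x₀): ∫u^(2j)·e^(−2au²) du = (2j−1)!!/(4a)^j · √(π/(2a)), odd powers integrate to 0; here √(π/(2a)) = 0.72971.
Normalization: ∫|χ|² dx = 0.72971.
⟨x⟩ = 1.3900 and ⟨x²⟩ = 2.0168.
(Δx)² = 2.0168 − (1.3900)² = 0.084746.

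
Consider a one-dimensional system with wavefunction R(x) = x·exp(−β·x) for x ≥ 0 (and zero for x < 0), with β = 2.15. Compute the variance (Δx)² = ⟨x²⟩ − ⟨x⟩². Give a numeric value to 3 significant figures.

0.162

Compute ⟨x⟩ and ⟨x²⟩ separately, then (Δx)² = ⟨x²⟩ − ⟨x⟩².
Every integrand reduces to terms xʲ·e^(−2βx) on [0, ∞); use ∫₀^∞ xʲ·e^(−2βx) dx = j!/(2β)^(j+1).
Normalization: ∫|R|² dx = 0.025155.
⟨x⟩ = 0.69767 and ⟨x²⟩ = 0.64900.
(Δx)² = 0.64900 − (0.69767)² = 0.16225.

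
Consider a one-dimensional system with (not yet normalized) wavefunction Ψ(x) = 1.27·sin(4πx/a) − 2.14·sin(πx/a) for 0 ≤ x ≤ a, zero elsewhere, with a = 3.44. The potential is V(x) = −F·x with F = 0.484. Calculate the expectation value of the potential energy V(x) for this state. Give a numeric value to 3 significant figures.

-0.854

⟨V⟩ = ∫ V(x)·|Ψ|² dx / ∫|Ψ|² dx.
On 0 ≤ x ≤ a (j ≠ l): ∫sin²(jπx/a) dx = a/2, ∫sin(jπx/a)·sin(lπx/a) dx = 0; diagonal moments ∫x·sin²(jπx/a) dx = a²/4, ∫x²·sin²(jπx/a) dx = a³·(1/6 − 1/(4j²π²)); cross terms ∫x·sin(jπx/a)·sin(lπx/a) dx = 0 for j + l even and −4jla²/(π²(j² − l²)²) for j + l odd, ∫x²·sin(jπx/a)·sin(lπx/a) dx = (−1)^(j+l)·4jla³/(π²(j² − l²)²); higher powers the same way via product-to-sum and parts.
State is unnormalized: ∫|Ψ|² dx = 10.651, and ∫Ψ*·V(x)·Ψ dx = -9.0911, so ⟨V⟩ = -9.0911 / 10.651.
⟨V⟩ = -0.85354.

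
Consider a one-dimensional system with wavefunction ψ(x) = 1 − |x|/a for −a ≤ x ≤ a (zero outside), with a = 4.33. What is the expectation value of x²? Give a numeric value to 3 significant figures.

1.87

⟨x²⟩ = ∫ x²·|ψ|² dx / ∫|ψ|² dx (integrals over the domain).
ψ is even, so ∫ over [−a, a] = 2∫₀ᵃ with ψ = 1 − x/a there: ∫₀ᵃ (1 − x/a)² dx = a/3, ∫₀ᵃ x²(1 − x/a)² dx = a³/30, ∫₀ᵃ x⁴(1 − x/a)² dx = a⁵/105.
State is unnormalized: ∫|ψ|² dx = 2.8867, and ∫ψ*·x²·ψ dx = 5.4122, so ⟨x²⟩ = 5.4122 / 2.8867.
⟨x²⟩ = 1.8749.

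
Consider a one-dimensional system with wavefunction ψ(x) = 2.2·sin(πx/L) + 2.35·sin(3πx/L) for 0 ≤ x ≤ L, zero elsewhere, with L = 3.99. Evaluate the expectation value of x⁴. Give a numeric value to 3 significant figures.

⟨x⁴⟩ = ∫ x⁴·|ψ|² dx / ∫|ψ|² dx (integrals over the domain).
On 0 ≤ x ≤ L (j ≠ l): ∫sin²(jπx/L) dx = L/2, ∫sin(jπx/L)·sin(lπx/L) dx = 0; diagonal moments ∫x·sin²(jπx/L) dx = L²/4, ∫x²·sin²(jπx/L) dx = L³·(1/6 − 1/(4j²π²)); cross terms ∫x·sin(jπx/L)·sin(lπx/L) dx = 0 for j + l even and −4jlL²/(π²(j² − l²)²) for j + l odd, ∫x²·sin(jπx/L)·sin(lπx/L) dx = (−1)^(j+l)·4jlL³/(π²(j² − l²)²); higher powers the same way via product-to-sum and parts.
State is unnormalized: ∫|ψ|² dx = 20.673, and ∫ψ*·x⁴·ψ dx = 1128.6, so ⟨x⁴⟩ = 1128.6 / 20.673.
⟨x⁴⟩ = 54.591.

54.6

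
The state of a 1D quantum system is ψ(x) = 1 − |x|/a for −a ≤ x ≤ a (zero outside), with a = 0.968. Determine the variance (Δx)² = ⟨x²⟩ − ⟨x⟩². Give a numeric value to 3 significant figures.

0.0937

Compute ⟨x⟩ and ⟨x²⟩ separately, then (Δx)² = ⟨x²⟩ − ⟨x⟩².
ψ is even, so ∫ over [−a, a] = 2∫₀ᵃ with ψ = 1 − x/a there: ∫₀ᵃ (1 − x/a)² dx = a/3, ∫₀ᵃ x²(1 − x/a)² dx = a³/30, ∫₀ᵃ x⁴(1 − x/a)² dx = a⁵/105.
Normalization: ∫|ψ|² dx = 0.64533.
⟨x⟩ = 0.0000 and ⟨x²⟩ = 0.093702.
(Δx)² = 0.093702 − (0.0000)² = 0.093702.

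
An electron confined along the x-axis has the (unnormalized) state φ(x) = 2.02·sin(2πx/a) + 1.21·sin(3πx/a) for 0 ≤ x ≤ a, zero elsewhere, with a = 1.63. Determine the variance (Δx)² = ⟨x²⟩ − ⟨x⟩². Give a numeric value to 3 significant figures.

0.115

Compute ⟨x⟩ and ⟨x²⟩ separately, then (Δx)² = ⟨x²⟩ − ⟨x⟩².
On 0 ≤ x ≤ a (j ≠ l): ∫sin²(jπx/a) dx = a/2, ∫sin(jπx/a)·sin(lπx/a) dx = 0; diagonal moments ∫x·sin²(jπx/a) dx = a²/4, ∫x²·sin²(jπx/a) dx = a³·(1/6 − 1/(4j²π²)); cross terms ∫x·sin(jπx/a)·sin(lπx/a) dx = 0 for j + l even and −4jla²/(π²(j² − l²)²) for j + l odd, ∫x²·sin(jπx/a)·sin(lπx/a) dx = (−1)^(j+l)·4jla³/(π²(j² − l²)²); higher powers the same way via product-to-sum and parts.
Normalization: ∫|φ|² dx = 4.5188.
⟨x⟩ = 0.53543 and ⟨x²⟩ = 0.40122.
(Δx)² = 0.40122 − (0.53543)² = 0.11453.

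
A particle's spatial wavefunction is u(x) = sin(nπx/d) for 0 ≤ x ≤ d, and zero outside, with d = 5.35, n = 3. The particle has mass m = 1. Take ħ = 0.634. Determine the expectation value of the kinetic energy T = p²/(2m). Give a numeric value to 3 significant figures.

T = −(ħ²/2m) d²/dx², so ⟨T⟩ = −(ħ²/2m) ∫ u*·u'' dx / ∫|u|² dx; with m = 1.
d/dx sin(nπx/d) = (nπ/d)·cos(nπx/d) and d²/dx² sin(nπx/d) = −(nπ/d)²·sin(nπx/d); on 0 ≤ x ≤ d, ∫sin²(nπx/d) dx = d/2 and ∫sin(nπx/d)·cos(nπx/d) dx = 0.
State is unnormalized: ∫|u|² dx = 2.6750, and ∫u*·(−ħ²/2m · u'') dx = 1.6684, so ⟨T⟩ = 1.6684 / 2.6750.
⟨T⟩ = 0.62371.

0.624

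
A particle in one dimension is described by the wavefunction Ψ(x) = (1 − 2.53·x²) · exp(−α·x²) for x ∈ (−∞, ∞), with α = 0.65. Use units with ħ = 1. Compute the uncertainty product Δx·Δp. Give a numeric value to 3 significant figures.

Δx = √(⟨x²⟩−⟨x⟩²), Δp = √(⟨p²⟩−⟨p⟩²).
Expand each integrand as polynomial × e^(−2αx²) and use ∫x^(2j)·e^(−2αx²) dx = (2j−1)!!/(4α)^j · √(π/(2α)), odd powers → 0; here √(π/(2α)) = 1.5545. Differentiate with the product rule, d/dx e^(−αx²) = −2αx·e^(−αx²).
Normalization: ∫|Ψ|² dx = 2.9451.
⟨x⟩ = 0.0000, ⟨x²⟩ = 1.9012 ⇒ Δx = 1.3788.
⟨p⟩ = 0.0000, ⟨p²⟩ = 3.2850 ⇒ Δp = 1.8124.
Δx·Δp = 2.4991.

2.50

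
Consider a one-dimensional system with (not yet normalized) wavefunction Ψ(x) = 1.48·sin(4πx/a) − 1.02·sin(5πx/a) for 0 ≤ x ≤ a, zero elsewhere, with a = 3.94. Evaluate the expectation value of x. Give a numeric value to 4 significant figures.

⟨x⟩ = ∫ x·|Ψ|² dx / ∫|Ψ|² dx (integrals over the domain).
On 0 ≤ x ≤ a (j ≠ l): ∫sin²(jπx/a) dx = a/2, ∫sin(jπx/a)·sin(lπx/a) dx = 0; diagonal moments ∫x·sin²(jπx/a) dx = a²/4, ∫x²·sin²(jπx/a) dx = a³·(1/6 − 1/(4j²π²)); cross terms ∫x·sin(jπx/a)·sin(lπx/a) dx = 0 for j + l even and −4jla²/(π²(j² − l²)²) for j + l odd, ∫x²·sin(jπx/a)·sin(lπx/a) dx = (−1)^(j+l)·4jla³/(π²(j² − l²)²); higher powers the same way via product-to-sum and parts.
State is unnormalized: ∫|Ψ|² dx = 6.3647, and ∫Ψ*·x·Ψ dx = 17.229, so ⟨x⟩ = 17.229 / 6.3647.
⟨x⟩ = 2.7069.

2.707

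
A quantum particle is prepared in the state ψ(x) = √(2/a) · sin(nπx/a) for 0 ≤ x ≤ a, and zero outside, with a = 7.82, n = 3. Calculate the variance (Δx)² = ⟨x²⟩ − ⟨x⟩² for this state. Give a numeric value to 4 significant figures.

4.752

Compute ⟨x⟩ and ⟨x²⟩ separately, then (Δx)² = ⟨x²⟩ − ⟨x⟩².
With sin²θ = (1 − cos2θ)/2 on 0 ≤ x ≤ a: ∫sin²(nπx/a) dx = a/2, ∫x·sin²(nπx/a) dx = a²/4, ∫x²·sin²(nπx/a) dx = a³·(1/6 − 1/(4n²π²)); higher powers xᵏ the same way, integrating xᵏ·cos(2nπx/a) by parts.
⟨x⟩ = 3.9100 and ⟨x²⟩ = 20.040.
(Δx)² = 20.040 − (3.9100)² = 4.7518.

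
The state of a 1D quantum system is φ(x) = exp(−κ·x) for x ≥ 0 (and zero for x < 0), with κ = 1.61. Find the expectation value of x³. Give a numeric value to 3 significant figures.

⟨x³⟩ = ∫ x³·|φ|² dx / ∫|φ|² dx (integrals over the domain).
Every integrand reduces to terms xʲ·e^(−2κx) on [0, ∞); use ∫₀^∞ xʲ·e^(−2κx) dx = j!/(2κ)^(j+1).
State is unnormalized: ∫|φ|² dx = 0.31056, and ∫φ*·x³·φ dx = 0.055812, so ⟨x³⟩ = 0.055812 / 0.31056.
⟨x³⟩ = 0.17971.

0.180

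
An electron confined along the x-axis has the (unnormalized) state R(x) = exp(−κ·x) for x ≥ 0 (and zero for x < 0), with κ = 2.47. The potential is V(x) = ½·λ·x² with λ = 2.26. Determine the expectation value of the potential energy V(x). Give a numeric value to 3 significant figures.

⟨V⟩ = ∫ V(x)·|R|² dx / ∫|R|² dx.
Every integrand reduces to terms xʲ·e^(−2κx) on [0, ∞); use ∫₀^∞ xʲ·e^(−2κx) dx = j!/(2κ)^(j+1).
State is unnormalized: ∫|R|² dx = 0.20243, and ∫R*·V(x)·R dx = 0.018747, so ⟨V⟩ = 0.018747 / 0.20243.
⟨V⟩ = 0.092609.

0.0926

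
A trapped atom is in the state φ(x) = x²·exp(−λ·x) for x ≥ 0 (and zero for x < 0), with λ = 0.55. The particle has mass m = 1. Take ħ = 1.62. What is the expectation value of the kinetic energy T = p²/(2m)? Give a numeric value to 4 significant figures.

T = −(ħ²/2m) d²/dx², so ⟨T⟩ = −(ħ²/2m) ∫ φ*·φ'' dx / ∫|φ|² dx; with m = 1.
Differentiate x²·exp(−λ·x) with the product rule; every integrand then reduces to terms xʲ·e^(−2λx) on [0, ∞), with ∫₀^∞ xʲ·e^(−2λx) dx = j!/(2λ)^(j+1).
State is unnormalized: ∫|φ|² dx = 14.902, and ∫φ*·(−ħ²/2m · φ'') dx = 1.9718, so ⟨T⟩ = 1.9718 / 14.902.
⟨T⟩ = 0.13231.

0.1323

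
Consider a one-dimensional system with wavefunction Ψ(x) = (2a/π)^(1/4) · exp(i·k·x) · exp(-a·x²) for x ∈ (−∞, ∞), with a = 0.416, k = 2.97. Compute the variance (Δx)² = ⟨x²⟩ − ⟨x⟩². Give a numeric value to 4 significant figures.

Compute ⟨x⟩ and ⟨x²⟩ separately, then (Δx)² = ⟨x²⟩ − ⟨x⟩².
Gaussian moments: ∫x^(2j)·e^(−2ax²) dx = (2j−1)!!/(4a)^j · √(π/(2a)), odd powers integrate to 0; here √(π/(2a)) = 1.9432.
⟨x⟩ = 0.0000 and ⟨x²⟩ = 0.60096.
(Δx)² = 0.60096 − (0.0000)² = 0.60096.

0.6010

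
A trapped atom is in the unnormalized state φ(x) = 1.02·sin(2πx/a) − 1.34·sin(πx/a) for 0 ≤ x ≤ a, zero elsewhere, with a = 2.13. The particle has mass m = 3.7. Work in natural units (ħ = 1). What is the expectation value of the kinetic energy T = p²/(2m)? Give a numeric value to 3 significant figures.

T = −(ħ²/2m) d²/dx², so ⟨T⟩ = −(ħ²/2m) ∫ φ*·φ'' dx / ∫|φ|² dx; with m = 3.7.
d²/dx² sin(jπx/a) = −(jπ/a)²·sin(jπx/a); on 0 ≤ x ≤ a, ∫sin²(jπx/a) dx = a/2 and ∫sin(jπx/a)·sin(lπx/a) dx = 0 for j ≠ l, so only diagonal terms survive in ∫|φ|² and ∫φ·φ″; ∫φ·φ′ dx = [φ²/2] between the walls = 0.
State is unnormalized: ∫|φ|² dx = 3.0203, and ∫φ*·(−ħ²/2m · φ'') dx = 1.8651, so ⟨T⟩ = 1.8651 / 3.0203.
⟨T⟩ = 0.61751.

0.618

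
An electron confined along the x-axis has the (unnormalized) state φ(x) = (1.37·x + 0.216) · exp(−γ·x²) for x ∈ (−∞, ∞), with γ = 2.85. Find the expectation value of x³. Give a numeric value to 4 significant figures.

⟨x³⟩ = ∫ x³·|φ|² dx / ∫|φ|² dx (integrals over the domain).
Expand each integrand as polynomial × e^(−2γx²) and use ∫x^(2j)·e^(−2γx²) dx = (2j−1)!!/(4γ)^j · √(π/(2γ)), odd powers → 0; here √(π/(2γ)) = 0.74240.
State is unnormalized: ∫|φ|² dx = 0.15687, and ∫φ*·x³·φ dx = 0.010143, so ⟨x³⟩ = 0.010143 / 0.15687.
⟨x³⟩ = 0.064658.

0.06466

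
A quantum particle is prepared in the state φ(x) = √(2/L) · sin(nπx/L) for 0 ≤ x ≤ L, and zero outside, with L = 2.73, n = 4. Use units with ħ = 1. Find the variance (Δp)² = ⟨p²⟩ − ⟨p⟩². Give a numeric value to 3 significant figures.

21.2

Compute ⟨p⟩ and ⟨p²⟩ separately; (Δp)² = ⟨p²⟩ − ⟨p⟩².
d/dx sin(nπx/L) = (nπ/L)·cos(nπx/L) and d²/dx² sin(nπx/L) = −(nπ/L)²·sin(nπx/L); on 0 ≤ x ≤ L, ∫sin²(nπx/L) dx = L/2 and ∫sin(nπx/L)·cos(nπx/L) dx = 0.
⟨p⟩ = 0.0000 and ⟨p²⟩ = 21.188.
(Δp)² = 21.188 − (0.0000)² = 21.188.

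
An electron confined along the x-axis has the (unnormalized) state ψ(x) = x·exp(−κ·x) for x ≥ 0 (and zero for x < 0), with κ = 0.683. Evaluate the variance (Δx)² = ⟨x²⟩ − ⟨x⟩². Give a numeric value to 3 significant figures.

Compute ⟨x⟩ and ⟨x²⟩ separately, then (Δx)² = ⟨x²⟩ − ⟨x⟩².
Every integrand reduces to terms xʲ·e^(−2κx) on [0, ∞); use ∫₀^∞ xʲ·e^(−2κx) dx = j!/(2κ)^(j+1).
Normalization: ∫|ψ|² dx = 0.78465.
⟨x⟩ = 2.1962 and ⟨x²⟩ = 6.4310.
(Δx)² = 6.4310 − (2.1962)² = 1.6078.

1.61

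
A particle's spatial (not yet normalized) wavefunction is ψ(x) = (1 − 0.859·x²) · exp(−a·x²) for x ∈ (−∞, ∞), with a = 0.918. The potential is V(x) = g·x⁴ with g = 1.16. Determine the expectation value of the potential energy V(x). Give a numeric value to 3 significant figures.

0.214

⟨V⟩ = ∫ V(x)·|ψ|² dx / ∫|ψ|² dx.
Expand each integrand as polynomial × e^(−2ax²) and use ∫x^(2j)·e^(−2ax²) dx = (2j−1)!!/(4a)^j · √(π/(2a)), odd powers → 0; here √(π/(2a)) = 1.3081.
State is unnormalized: ∫|ψ|² dx = 0.91084, and ∫ψ*·V(x)·ψ dx = 0.19447, so ⟨V⟩ = 0.19447 / 0.91084.
⟨V⟩ = 0.21351.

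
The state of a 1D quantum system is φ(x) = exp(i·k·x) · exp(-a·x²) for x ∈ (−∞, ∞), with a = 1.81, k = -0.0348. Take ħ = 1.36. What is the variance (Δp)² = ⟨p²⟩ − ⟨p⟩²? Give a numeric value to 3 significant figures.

Compute ⟨p⟩ and ⟨p²⟩ separately; (Δp)² = ⟨p²⟩ − ⟨p⟩².
Gaussian moments: ∫x^(2j)·e^(−2ax²) dx = (2j−1)!!/(4a)^j · √(π/(2a)), odd powers integrate to 0; here √(π/(2a)) = 0.93158. Derivatives: φ′ = (ik − 2ax)·φ, φ″ = ((ik − 2ax)² − 2a)·φ; the odd-in-x pieces drop out.
Normalization: ∫|φ|² dx = 0.93158.
⟨p⟩ = -0.047328 and ⟨p²⟩ = 3.3500.
(Δp)² = 3.3500 − (-0.047328)² = 3.3478.

3.35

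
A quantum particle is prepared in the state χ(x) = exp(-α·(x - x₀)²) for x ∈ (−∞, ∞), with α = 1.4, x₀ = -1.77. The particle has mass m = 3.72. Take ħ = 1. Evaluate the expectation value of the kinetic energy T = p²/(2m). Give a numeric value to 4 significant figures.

0.1882

T = −(ħ²/2m) d²/dx², so ⟨T⟩ = −(ħ²/2m) ∫ χ*·χ'' dx / ∫|χ|² dx; with m = 3.72.
Gaussian moments (u = x − x₀): ∫u^(2j)·e^(−2αu²) du = (2j−1)!!/(4α)^j · √(π/(2α)), odd powers integrate to 0; here √(π/(2α)) = 1.0592. Derivatives: d/dx e^(−αu²) = −2αu·e^(−αu²), d²/dx² e^(−αu²) = (4α²u² − 2α)·e^(−αu²).
State is unnormalized: ∫|χ|² dx = 1.0592, and ∫χ*·(−ħ²/2m · χ'') dx = 0.19932, so ⟨T⟩ = 0.19932 / 1.0592.
⟨T⟩ = 0.18817.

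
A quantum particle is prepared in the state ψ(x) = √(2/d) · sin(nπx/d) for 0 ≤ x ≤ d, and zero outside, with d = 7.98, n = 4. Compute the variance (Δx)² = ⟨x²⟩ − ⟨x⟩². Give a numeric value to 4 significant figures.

Compute ⟨x⟩ and ⟨x²⟩ separately, then (Δx)² = ⟨x²⟩ − ⟨x⟩².
With sin²θ = (1 − cos2θ)/2 on 0 ≤ x ≤ d: ∫sin²(nπx/d) dx = d/2, ∫x·sin²(nπx/d) dx = d²/4, ∫x²·sin²(nπx/d) dx = d³·(1/6 − 1/(4n²π²)); higher powers xᵏ the same way, integrating xᵏ·cos(2nπx/d) by parts.
⟨x⟩ = 3.9900 and ⟨x²⟩ = 21.025.
(Δx)² = 21.025 − (3.9900)² = 5.1051.

5.105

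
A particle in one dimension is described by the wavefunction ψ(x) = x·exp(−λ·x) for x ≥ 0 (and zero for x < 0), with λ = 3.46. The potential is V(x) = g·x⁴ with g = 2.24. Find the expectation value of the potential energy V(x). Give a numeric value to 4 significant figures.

0.3517

⟨V⟩ = ∫ V(x)·|ψ|² dx / ∫|ψ|² dx.
Every integrand reduces to terms xʲ·e^(−2λx) on [0, ∞); use ∫₀^∞ xʲ·e^(−2λx) dx = j!/(2λ)^(j+1).
State is unnormalized: ∫|ψ|² dx = 0.0060355, and ∫ψ*·V(x)·ψ dx = 0.0021225, so ⟨V⟩ = 0.0021225 / 0.0060355.
⟨V⟩ = 0.35166.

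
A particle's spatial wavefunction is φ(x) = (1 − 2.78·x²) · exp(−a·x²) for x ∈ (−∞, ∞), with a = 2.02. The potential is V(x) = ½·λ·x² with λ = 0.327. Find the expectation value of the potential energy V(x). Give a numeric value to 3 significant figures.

⟨V⟩ = ∫ V(x)·|φ|² dx / ∫|φ|² dx.
Expand each integrand as polynomial × e^(−2ax²) and use ∫x^(2j)·e^(−2ax²) dx = (2j−1)!!/(4a)^j · √(π/(2a)), odd powers → 0; here √(π/(2a)) = 0.88183.
State is unnormalized: ∫|φ|² dx = 0.58819, and ∫φ*·V(x)·φ dx = 0.012692, so ⟨V⟩ = 0.012692 / 0.58819.
⟨V⟩ = 0.021579.

0.0216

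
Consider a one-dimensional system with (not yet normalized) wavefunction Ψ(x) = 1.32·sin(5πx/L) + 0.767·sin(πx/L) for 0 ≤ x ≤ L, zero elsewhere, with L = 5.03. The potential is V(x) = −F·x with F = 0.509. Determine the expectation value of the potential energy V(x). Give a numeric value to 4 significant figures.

⟨V⟩ = ∫ V(x)·|Ψ|² dx / ∫|Ψ|² dx.
On 0 ≤ x ≤ L (j ≠ l): ∫sin²(jπx/L) dx = L/2, ∫sin(jπx/L)·sin(lπx/L) dx = 0; diagonal moments ∫x·sin²(jπx/L) dx = L²/4, ∫x²·sin²(jπx/L) dx = L³·(1/6 − 1/(4j²π²)); cross terms ∫x·sin(jπx/L)·sin(lπx/L) dx = 0 for j + l even and −4jlL²/(π²(j² − l²)²) for j + l odd, ∫x²·sin(jπx/L)·sin(lπx/L) dx = (−1)^(j+l)·4jlL³/(π²(j² − l²)²); higher powers the same way via product-to-sum and parts.
State is unnormalized: ∫|Ψ|² dx = 5.8617, and ∫Ψ*·V(x)·Ψ dx = -7.5037, so ⟨V⟩ = -7.5037 / 5.8617.
⟨V⟩ = -1.2801.

-1.280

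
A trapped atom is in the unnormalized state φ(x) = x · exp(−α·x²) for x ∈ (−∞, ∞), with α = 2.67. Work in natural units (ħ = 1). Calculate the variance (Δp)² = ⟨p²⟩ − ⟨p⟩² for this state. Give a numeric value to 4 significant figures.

8.010

Compute ⟨p⟩ and ⟨p²⟩ separately; (Δp)² = ⟨p²⟩ − ⟨p⟩².
Expand each integrand as polynomial × e^(−2αx²) and use ∫x^(2j)·e^(−2αx²) dx = (2j−1)!!/(4α)^j · √(π/(2α)), odd powers → 0; here √(π/(2α)) = 0.76702. Differentiate with the product rule, d/dx e^(−αx²) = −2αx·e^(−αx²).
Normalization: ∫|φ|² dx = 0.071818.
⟨p⟩ = 0.0000 and ⟨p²⟩ = 8.0100.
(Δp)² = 8.0100 − (0.0000)² = 8.0100.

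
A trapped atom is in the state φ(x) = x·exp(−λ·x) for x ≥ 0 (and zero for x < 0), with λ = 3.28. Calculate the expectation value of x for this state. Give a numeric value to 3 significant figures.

0.457

⟨x⟩ = ∫ x·|φ|² dx / ∫|φ|² dx (integrals over the domain).
Every integrand reduces to terms xʲ·e^(−2λx) on [0, ∞); use ∫₀^∞ xʲ·e^(−2λx) dx = j!/(2λ)^(j+1).
State is unnormalized: ∫|φ|² dx = 0.0070847, and ∫φ*·x·φ dx = 0.0032399, so ⟨x⟩ = 0.0032399 / 0.0070847.
⟨x⟩ = 0.45732.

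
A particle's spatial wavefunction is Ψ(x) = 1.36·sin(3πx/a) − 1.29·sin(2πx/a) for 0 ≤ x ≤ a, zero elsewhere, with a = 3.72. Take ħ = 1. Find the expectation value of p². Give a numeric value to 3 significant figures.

p² Ψ = −ħ² d²Ψ/dx²; ⟨p²⟩ = −ħ² ∫ Ψ*·Ψ'' dx / ∫|Ψ|² dx.
d²/dx² sin(jπx/a) = −(jπ/a)²·sin(jπx/a); on 0 ≤ x ≤ a, ∫sin²(jπx/a) dx = a/2 and ∫sin(jπx/a)·sin(lπx/a) dx = 0 for j ≠ l, so only diagonal terms survive in ∫|Ψ|² and ∫Ψ·Ψ″; ∫Ψ·Ψ′ dx = [Ψ²/2] between the walls = 0.
State is unnormalized: ∫|Ψ|² dx = 6.5355, and ∫Ψ*·(−ħ² Ψ'') dx = 30.913, so ⟨p²⟩ = 30.913 / 6.5355.
⟨p²⟩ = 4.7300.

4.73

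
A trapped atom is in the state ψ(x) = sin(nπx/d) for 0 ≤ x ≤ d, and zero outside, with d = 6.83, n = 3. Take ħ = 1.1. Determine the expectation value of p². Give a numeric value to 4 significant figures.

2.304

p² ψ = −ħ² d²ψ/dx²; ⟨p²⟩ = −ħ² ∫ ψ*·ψ'' dx / ∫|ψ|² dx.
d/dx sin(nπx/d) = (nπ/d)·cos(nπx/d) and d²/dx² sin(nπx/d) = −(nπ/d)²·sin(nπx/d); on 0 ≤ x ≤ d, ∫sin²(nπx/d) dx = d/2 and ∫sin(nπx/d)·cos(nπx/d) dx = 0.
State is unnormalized: ∫|ψ|² dx = 3.4150, and ∫ψ*·(−ħ² ψ'') dx = 7.8682, so ⟨p²⟩ = 7.8682 / 3.4150.
⟨p²⟩ = 2.3040.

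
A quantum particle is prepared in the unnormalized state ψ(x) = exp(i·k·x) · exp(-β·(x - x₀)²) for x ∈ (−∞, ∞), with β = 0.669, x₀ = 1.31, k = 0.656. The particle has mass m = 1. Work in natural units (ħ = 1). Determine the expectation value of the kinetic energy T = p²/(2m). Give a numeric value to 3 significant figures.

0.550

T = −(ħ²/2m) d²/dx², so ⟨T⟩ = −(ħ²/2m) ∫ ψ*·ψ'' dx / ∫|ψ|² dx; with m = 1.
Gaussian moments (u = x − x₀): ∫u^(2j)·e^(−2βu²) du = (2j−1)!!/(4β)^j · √(π/(2β)), odd powers integrate to 0; here √(π/(2β)) = 1.5323. Derivatives: ψ′ = (ik − 2βu)·ψ, ψ″ = ((ik − 2βu)² − 2β)·ψ; the odd-in-u pieces drop out.
State is unnormalized: ∫|ψ|² dx = 1.5323, and ∫ψ*·(−ħ²/2m · ψ'') dx = 0.84226, so ⟨T⟩ = 0.84226 / 1.5323.
⟨T⟩ = 0.54967.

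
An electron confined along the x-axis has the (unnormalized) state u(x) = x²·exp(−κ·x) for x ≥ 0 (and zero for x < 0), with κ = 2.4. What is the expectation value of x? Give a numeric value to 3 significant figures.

1.04

⟨x⟩ = ∫ x·|u|² dx / ∫|u|² dx (integrals over the domain).
Every integrand reduces to terms xʲ·e^(−2κx) on [0, ∞); use ∫₀^∞ xʲ·e^(−2κx) dx = j!/(2κ)^(j+1).
State is unnormalized: ∫|u|² dx = 0.0094190, and ∫u*·x·u dx = 0.0098115, so ⟨x⟩ = 0.0098115 / 0.0094190.
⟨x⟩ = 1.0417.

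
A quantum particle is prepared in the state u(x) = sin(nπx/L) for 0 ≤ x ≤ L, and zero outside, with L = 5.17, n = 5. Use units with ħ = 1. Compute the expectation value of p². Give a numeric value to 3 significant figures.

9.23

p² u = −ħ² d²u/dx²; ⟨p²⟩ = −ħ² ∫ u*·u'' dx / ∫|u|² dx.
d/dx sin(nπx/L) = (nπ/L)·cos(nπx/L) and d²/dx² sin(nπx/L) = −(nπ/L)²·sin(nπx/L); on 0 ≤ x ≤ L, ∫sin²(nπx/L) dx = L/2 and ∫sin(nπx/L)·cos(nπx/L) dx = 0.
State is unnormalized: ∫|u|² dx = 2.5850, and ∫u*·(−ħ² u'') dx = 23.863, so ⟨p²⟩ = 23.863 / 2.5850.
⟨p²⟩ = 9.2312.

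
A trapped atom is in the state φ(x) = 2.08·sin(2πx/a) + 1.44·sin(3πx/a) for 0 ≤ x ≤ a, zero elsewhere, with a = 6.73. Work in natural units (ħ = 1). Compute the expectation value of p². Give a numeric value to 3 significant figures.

1.22

p² φ = −ħ² d²φ/dx²; ⟨p²⟩ = −ħ² ∫ φ*·φ'' dx / ∫|φ|² dx.
d²/dx² sin(jπx/a) = −(jπ/a)²·sin(jπx/a); on 0 ≤ x ≤ a, ∫sin²(jπx/a) dx = a/2 and ∫sin(jπx/a)·sin(lπx/a) dx = 0 for j ≠ l, so only diagonal terms survive in ∫|φ|² and ∫φ·φ″; ∫φ·φ′ dx = [φ²/2] between the walls = 0.
State is unnormalized: ∫|φ|² dx = 21.536, and ∫φ*·(−ħ² φ'') dx = 26.374, so ⟨p²⟩ = 26.374 / 21.536.
⟨p²⟩ = 1.2246.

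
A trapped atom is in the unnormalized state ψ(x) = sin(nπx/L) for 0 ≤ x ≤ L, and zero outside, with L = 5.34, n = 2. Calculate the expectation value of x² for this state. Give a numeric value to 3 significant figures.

⟨x²⟩ = ∫ x²·|ψ|² dx / ∫|ψ|² dx (integrals over the domain).
With sin²θ = (1 − cos2θ)/2 on 0 ≤ x ≤ L: ∫sin²(nπx/L) dx = L/2, ∫x·sin²(nπx/L) dx = L²/4, ∫x²·sin²(nπx/L) dx = L³·(1/6 − 1/(4n²π²)); higher powers xᵏ the same way, integrating xᵏ·cos(2nπx/L) by parts.
State is unnormalized: ∫|ψ|² dx = 2.6700, and ∫ψ*·x²·ψ dx = 24.415, so ⟨x²⟩ = 24.415 / 2.6700.
⟨x²⟩ = 9.1440.

9.14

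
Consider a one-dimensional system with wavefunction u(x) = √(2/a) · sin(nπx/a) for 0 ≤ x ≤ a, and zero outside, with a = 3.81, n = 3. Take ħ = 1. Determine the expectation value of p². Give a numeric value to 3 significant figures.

6.12

p² u = −ħ² d²u/dx²; ⟨p²⟩ = −ħ² ∫ u*·u'' dx.
d/dx sin(nπx/a) = (nπ/a)·cos(nπx/a) and d²/dx² sin(nπx/a) = −(nπ/a)²·sin(nπx/a); on 0 ≤ x ≤ a, ∫sin²(nπx/a) dx = a/2 and ∫sin(nπx/a)·cos(nπx/a) dx = 0.
⟨p²⟩ = 6.1192.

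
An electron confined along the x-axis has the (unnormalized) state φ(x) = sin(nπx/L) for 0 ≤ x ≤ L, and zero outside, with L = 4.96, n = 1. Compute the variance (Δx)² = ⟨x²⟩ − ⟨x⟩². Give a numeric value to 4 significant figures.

0.8038

Compute ⟨x⟩ and ⟨x²⟩ separately, then (Δx)² = ⟨x²⟩ − ⟨x⟩².
With sin²θ = (1 − cos2θ)/2 on 0 ≤ x ≤ L: ∫sin²(nπx/L) dx = L/2, ∫x·sin²(nπx/L) dx = L²/4, ∫x²·sin²(nπx/L) dx = L³·(1/6 − 1/(4n²π²)); higher powers xᵏ the same way, integrating xᵏ·cos(2nπx/L) by parts.
Normalization: ∫|φ|² dx = 2.4800.
⟨x⟩ = 2.4800 and ⟨x²⟩ = 6.9542.
(Δx)² = 6.9542 − (2.4800)² = 0.80380.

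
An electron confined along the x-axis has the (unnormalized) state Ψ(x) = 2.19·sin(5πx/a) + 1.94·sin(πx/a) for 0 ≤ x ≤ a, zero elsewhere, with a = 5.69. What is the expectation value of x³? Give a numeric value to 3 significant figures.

41.5

⟨x³⟩ = ∫ x³·|Ψ|² dx / ∫|Ψ|² dx (integrals over the domain).
On 0 ≤ x ≤ a (j ≠ l): ∫sin²(jπx/a) dx = a/2, ∫sin(jπx/a)·sin(lπx/a) dx = 0; diagonal moments ∫x·sin²(jπx/a) dx = a²/4, ∫x²·sin²(jπx/a) dx = a³·(1/6 − 1/(4j²π²)); cross terms ∫x·sin(jπx/a)·sin(lπx/a) dx = 0 for j + l even and −4jla²/(π²(j² − l²)²) for j + l odd, ∫x²·sin(jπx/a)·sin(lπx/a) dx = (−1)^(j+l)·4jla³/(π²(j² − l²)²); higher powers the same way via product-to-sum and parts.
State is unnormalized: ∫|Ψ|² dx = 24.352, and ∫Ψ*·x³·Ψ dx = 1011.0, so ⟨x³⟩ = 1011.0 / 24.352.
⟨x³⟩ = 41.516.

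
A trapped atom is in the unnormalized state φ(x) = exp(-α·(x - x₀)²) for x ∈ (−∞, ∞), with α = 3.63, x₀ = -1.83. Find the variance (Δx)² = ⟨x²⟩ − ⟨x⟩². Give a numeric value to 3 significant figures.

0.0689

Compute ⟨x⟩ and ⟨x²⟩ separately, then (Δx)² = ⟨x²⟩ − ⟨x⟩².
Gaussian moments (u = x − x₀): ∫u^(2j)·e^(−2αu²) du = (2j−1)!!/(4α)^j · √(π/(2α)), odd powers integrate to 0; here √(π/(2α)) = 0.65782.
Normalization: ∫|φ|² dx = 0.65782.
⟨x⟩ = -1.8300 and ⟨x²⟩ = 3.4178.
(Δx)² = 3.4178 − (-1.8300)² = 0.068871.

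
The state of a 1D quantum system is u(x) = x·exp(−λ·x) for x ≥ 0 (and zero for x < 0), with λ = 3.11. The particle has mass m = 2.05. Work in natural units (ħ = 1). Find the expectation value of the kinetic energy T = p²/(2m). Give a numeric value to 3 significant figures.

T = −(ħ²/2m) d²/dx², so ⟨T⟩ = −(ħ²/2m) ∫ u*·u'' dx / ∫|u|² dx; with m = 2.05.
Differentiate x·exp(−λ·x) with the product rule; every integrand then reduces to terms xʲ·e^(−2λx) on [0, ∞), with ∫₀^∞ xʲ·e^(−2λx) dx = j!/(2λ)^(j+1).
State is unnormalized: ∫|u|² dx = 0.0083111, and ∫u*·(−ħ²/2m · u'') dx = 0.019606, so ⟨T⟩ = 0.019606 / 0.0083111.
⟨T⟩ = 2.3590.

2.36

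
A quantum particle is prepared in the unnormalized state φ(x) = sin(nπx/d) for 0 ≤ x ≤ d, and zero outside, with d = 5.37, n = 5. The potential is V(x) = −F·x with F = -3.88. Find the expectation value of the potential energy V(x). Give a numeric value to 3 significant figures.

10.4

⟨V⟩ = ∫ V(x)·|φ|² dx / ∫|φ|² dx.
With sin²θ = (1 − cos2θ)/2 on 0 ≤ x ≤ d: ∫sin²(nπx/d) dx = d/2, ∫x·sin²(nπx/d) dx = d²/4, ∫x²·sin²(nπx/d) dx = d³·(1/6 − 1/(4n²π²)); higher powers xᵏ the same way, integrating xᵏ·cos(2nπx/d) by parts.
State is unnormalized: ∫|φ|² dx = 2.6850, and ∫φ*·V(x)·φ dx = 27.972, so ⟨V⟩ = 27.972 / 2.6850.
⟨V⟩ = 10.418.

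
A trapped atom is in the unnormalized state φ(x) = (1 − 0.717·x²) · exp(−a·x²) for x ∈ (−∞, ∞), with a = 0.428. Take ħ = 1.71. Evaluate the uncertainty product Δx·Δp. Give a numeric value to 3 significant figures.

2.30

Δx = √(⟨x²⟩−⟨x⟩²), Δp = √(⟨p²⟩−⟨p⟩²).
Expand each integrand as polynomial × e^(−2ax²) and use ∫x^(2j)·e^(−2ax²) dx = (2j−1)!!/(4a)^j · √(π/(2a)), odd powers → 0; here √(π/(2a)) = 1.9157. Differentiate with the product rule, d/dx e^(−ax²) = −2ax·e^(−ax²).
Normalization: ∫|φ|² dx = 1.3192.
⟨x⟩ = 0.0000, ⟨x²⟩ = 0.94851 ⇒ Δx = 0.97391.
⟨p⟩ = 0.0000, ⟨p²⟩ = 5.5715 ⇒ Δp = 2.3604.
Δx·Δp = 2.2988.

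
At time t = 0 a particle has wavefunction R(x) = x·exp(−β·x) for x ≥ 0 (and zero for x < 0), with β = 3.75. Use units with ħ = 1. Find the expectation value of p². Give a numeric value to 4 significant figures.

p² R = −ħ² d²R/dx²; ⟨p²⟩ = −ħ² ∫ R*·R'' dx / ∫|R|² dx.
Differentiate x·exp(−β·x) with the product rule; every integrand then reduces to terms xʲ·e^(−2βx) on [0, ∞), with ∫₀^∞ xʲ·e^(−2βx) dx = j!/(2β)^(j+1).
State is unnormalized: ∫|R|² dx = 0.0047407, and ∫R*·(−ħ² R'') dx = 0.066667, so ⟨p²⟩ = 0.066667 / 0.0047407.
⟨p²⟩ = 14.063.

14.06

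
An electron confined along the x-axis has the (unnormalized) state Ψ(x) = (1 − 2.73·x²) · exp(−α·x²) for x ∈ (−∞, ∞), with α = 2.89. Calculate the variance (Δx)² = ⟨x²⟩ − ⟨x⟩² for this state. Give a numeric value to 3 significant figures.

Compute ⟨x⟩ and ⟨x²⟩ separately, then (Δx)² = ⟨x²⟩ − ⟨x⟩².
Expand each integrand as polynomial × e^(−2αx²) and use ∫x^(2j)·e^(−2αx²) dx = (2j−1)!!/(4α)^j · √(π/(2α)), odd powers → 0; here √(π/(2α)) = 0.73724.
Normalization: ∫|Ψ|² dx = 0.51238.
⟨x⟩ = 0.0000 and ⟨x²⟩ = 0.052229.
(Δx)² = 0.052229 − (0.0000)² = 0.052229.

0.0522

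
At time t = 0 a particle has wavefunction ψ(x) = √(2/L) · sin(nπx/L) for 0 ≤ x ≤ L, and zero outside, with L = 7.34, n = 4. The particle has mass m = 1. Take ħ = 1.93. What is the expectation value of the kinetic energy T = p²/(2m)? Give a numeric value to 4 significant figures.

5.459

T = −(ħ²/2m) d²/dx², so ⟨T⟩ = −(ħ²/2m) ∫ ψ*·ψ'' dx; with m = 1.
d/dx sin(nπx/L) = (nπ/L)·cos(nπx/L) and d²/dx² sin(nπx/L) = −(nπ/L)²·sin(nπx/L); on 0 ≤ x ≤ L, ∫sin²(nπx/L) dx = L/2 and ∫sin(nπx/L)·cos(nπx/L) dx = 0.
⟨T⟩ = 5.4590.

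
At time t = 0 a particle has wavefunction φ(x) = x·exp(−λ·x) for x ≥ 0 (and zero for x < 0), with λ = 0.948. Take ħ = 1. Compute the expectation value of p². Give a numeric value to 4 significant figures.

0.8987

p² φ = −ħ² d²φ/dx²; ⟨p²⟩ = −ħ² ∫ φ*·φ'' dx / ∫|φ|² dx.
Differentiate x·exp(−λ·x) with the product rule; every integrand then reduces to terms xʲ·e^(−2λx) on [0, ∞), with ∫₀^∞ xʲ·e^(−2λx) dx = j!/(2λ)^(j+1).
State is unnormalized: ∫|φ|² dx = 0.29344, and ∫φ*·(−ħ² φ'') dx = 0.26371, so ⟨p²⟩ = 0.26371 / 0.29344.
⟨p²⟩ = 0.89870.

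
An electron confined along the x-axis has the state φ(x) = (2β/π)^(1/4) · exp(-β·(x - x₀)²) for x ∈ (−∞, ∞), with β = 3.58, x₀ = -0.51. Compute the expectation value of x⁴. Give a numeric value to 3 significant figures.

⟨x⁴⟩ = ∫ x⁴·|φ|² dx (integrals over the domain).
Gaussian moments (u = x − x₀): ∫u^(2j)·e^(−2βu²) du = (2j−1)!!/(4β)^j · √(π/(2β)), odd powers integrate to 0; here √(π/(2β)) = 0.66240.
⟨x⁴⟩ = 0.19126.

0.191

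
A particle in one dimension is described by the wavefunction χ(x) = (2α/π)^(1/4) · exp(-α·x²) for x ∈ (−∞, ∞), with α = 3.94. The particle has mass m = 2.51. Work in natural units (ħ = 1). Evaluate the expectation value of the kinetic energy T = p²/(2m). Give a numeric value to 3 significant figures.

0.785

T = −(ħ²/2m) d²/dx², so ⟨T⟩ = −(ħ²/2m) ∫ χ*·χ'' dx; with m = 2.51.
Gaussian moments: ∫x^(2j)·e^(−2αx²) dx = (2j−1)!!/(4α)^j · √(π/(2α)), odd powers integrate to 0; here √(π/(2α)) = 0.63141. Derivatives: d/dx e^(−αx²) = −2αx·e^(−αx²), d²/dx² e^(−αx²) = (4α²x² − 2α)·e^(−αx²).
⟨T⟩ = 0.78486.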